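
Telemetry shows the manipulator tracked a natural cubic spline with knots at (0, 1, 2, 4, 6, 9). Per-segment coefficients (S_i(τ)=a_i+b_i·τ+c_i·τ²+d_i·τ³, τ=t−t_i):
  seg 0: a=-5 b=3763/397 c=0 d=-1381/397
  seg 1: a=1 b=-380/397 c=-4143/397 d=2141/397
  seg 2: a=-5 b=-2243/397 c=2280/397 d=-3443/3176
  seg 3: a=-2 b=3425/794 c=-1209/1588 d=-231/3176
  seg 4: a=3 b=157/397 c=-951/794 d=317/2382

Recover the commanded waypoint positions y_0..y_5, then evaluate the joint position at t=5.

y_0 = S_0(0) = a_0 = -5
y_1 = S_1(0) = a_1 = 1
y_2 = S_2(0) = a_2 = -5
y_3 = S_3(0) = a_3 = -2
y_4 = S_4(0) = a_4 = 3
y_5 = S_4(3) = -3
t_q=5 is in segment 3 (τ=1); S_3(τ)=4699/3176

y_0=-5 y_1=1 y_2=-5 y_3=-2 y_4=3 y_5=-3
S(5) = 4699/3176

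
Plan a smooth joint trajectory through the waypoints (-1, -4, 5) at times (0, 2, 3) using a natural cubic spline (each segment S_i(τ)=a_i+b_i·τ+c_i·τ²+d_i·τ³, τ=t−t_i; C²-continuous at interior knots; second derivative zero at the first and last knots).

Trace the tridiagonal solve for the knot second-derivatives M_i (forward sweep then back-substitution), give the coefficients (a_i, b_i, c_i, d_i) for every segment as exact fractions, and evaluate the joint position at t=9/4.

  seg 0: a=-1 b=-5 c=0 d=7/8
  seg 1: a=-4 b=11/2 c=21/4 d=-7/4
S(9/4) = -595/256

Δ: Δ0=-3/2, Δ1=9
row 1: diag=6, rhs=63; c'=1/6, d'=21/2
back: M1=21/2
M: M0=0, M1=21/2, M2=0
seg 0: a=-1, c=M0/2=0, d=(M1−M0)/(6·2)=7/8, b=Δ0−h0·(2M0+M1)/6=-5
seg 1: a=-4, c=M1/2=21/4, d=(M2−M1)/(6·1)=-7/4, b=Δ1−h1·(2M1+M2)/6=11/2
t_q=9/4 → seg 1, τ=1/4; S=-4+11/2·τ+21/4·τ²+-7/4·τ³=-595/256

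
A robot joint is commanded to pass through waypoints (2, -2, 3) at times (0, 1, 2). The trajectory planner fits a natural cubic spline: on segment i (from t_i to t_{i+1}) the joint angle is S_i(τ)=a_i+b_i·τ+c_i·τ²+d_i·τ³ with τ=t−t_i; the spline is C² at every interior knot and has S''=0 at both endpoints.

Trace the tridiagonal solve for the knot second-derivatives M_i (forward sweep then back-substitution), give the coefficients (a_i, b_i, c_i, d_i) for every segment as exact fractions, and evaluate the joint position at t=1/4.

  seg 0: a=2 b=-25/4 c=0 d=9/4
  seg 1: a=-2 b=1/2 c=27/4 d=-9/4
S(1/4) = 121/256

Δ: Δ0=-4, Δ1=5
row 1: diag=4, rhs=54; c'=1/4, d'=27/2
back: M1=27/2
M: M0=0, M1=27/2, M2=0
seg 0: a=2, c=M0/2=0, d=(M1−M0)/(6·1)=9/4, b=Δ0−h0·(2M0+M1)/6=-25/4
seg 1: a=-2, c=M1/2=27/4, d=(M2−M1)/(6·1)=-9/4, b=Δ1−h1·(2M1+M2)/6=1/2
t_q=1/4 → seg 0, τ=1/4; S=2+-25/4·τ+0·τ²+9/4·τ³=121/256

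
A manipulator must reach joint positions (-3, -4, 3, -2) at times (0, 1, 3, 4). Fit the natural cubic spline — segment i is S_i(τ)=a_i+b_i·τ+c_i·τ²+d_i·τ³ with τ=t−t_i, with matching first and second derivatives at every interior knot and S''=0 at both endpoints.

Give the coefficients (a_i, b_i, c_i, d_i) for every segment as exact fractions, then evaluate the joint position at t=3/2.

  seg 0: a=-3 b=-19/8 c=0 d=11/8
  seg 1: a=-4 b=7/4 c=33/8 d=-13/8
  seg 2: a=3 b=-5/4 c=-45/8 d=15/8
S(3/2) = -147/64

Δ: Δ0=-1, Δ1=7/2, Δ2=-5
row 1: diag=6, rhs=27; c'=1/3, d'=9/2
row 2: denom=6−2·1/3=16/3; d'=(-51−2·9/2)/(16/3)=-45/4
back: M2=-45/4
back: M1=9/2−1/3·-45/4=33/4
M: M0=0, M1=33/4, M2=-45/4, M3=0
seg 0: a=-3, c=M0/2=0, d=(M1−M0)/(6·1)=11/8, b=Δ0−h0·(2M0+M1)/6=-19/8
seg 1: a=-4, c=M1/2=33/8, d=(M2−M1)/(6·2)=-13/8, b=Δ1−h1·(2M1+M2)/6=7/4
seg 2: a=3, c=M2/2=-45/8, d=(M3−M2)/(6·1)=15/8, b=Δ2−h2·(2M2+M3)/6=-5/4
t_q=3/2 → seg 1, τ=1/2; S=-4+7/4·τ+33/8·τ²+-13/8·τ³=-147/64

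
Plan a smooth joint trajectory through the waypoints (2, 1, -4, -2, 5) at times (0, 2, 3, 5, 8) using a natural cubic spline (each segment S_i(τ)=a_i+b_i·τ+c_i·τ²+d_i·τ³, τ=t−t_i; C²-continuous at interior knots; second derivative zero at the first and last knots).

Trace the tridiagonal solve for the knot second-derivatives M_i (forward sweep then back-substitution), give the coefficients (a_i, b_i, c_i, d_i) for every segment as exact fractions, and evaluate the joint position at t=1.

  seg 0: a=2 b=1367/978 c=0 d=-232/489
  seg 1: a=1 b=-4201/978 c=-464/163 d=2095/978
  seg 2: a=-4 b=-1742/489 c=1167/326 d=-635/978
  seg 3: a=-2 b=1450/489 c=-103/326 d=103/2934
S(1) = 953/326

Δ: Δ0=-1/2, Δ1=-5, Δ2=1, Δ3=7/3
row 1: diag=6, rhs=-27; c'=1/6, d'=-9/2
row 2: denom=6−1·1/6=35/6; d'=(36−1·-9/2)/(35/6)=243/35
row 3: denom=10−2·12/35=326/35; d'=(8−2·243/35)/(326/35)=-103/163
back: M3=-103/163
back: M2=243/35−12/35·-103/163=1167/163
back: M1=-9/2−1/6·1167/163=-928/163
M: M0=0, M1=-928/163, M2=1167/163, M3=-103/163, M4=0
seg 0: a=2, c=M0/2=0, d=(M1−M0)/(6·2)=-232/489, b=Δ0−h0·(2M0+M1)/6=1367/978
seg 1: a=1, c=M1/2=-464/163, d=(M2−M1)/(6·1)=2095/978, b=Δ1−h1·(2M1+M2)/6=-4201/978
seg 2: a=-4, c=M2/2=1167/326, d=(M3−M2)/(6·2)=-635/978, b=Δ2−h2·(2M2+M3)/6=-1742/489
seg 3: a=-2, c=M3/2=-103/326, d=(M4−M3)/(6·3)=103/2934, b=Δ3−h3·(2M3+M4)/6=1450/489
t_q=1 → seg 0, τ=1; S=2+1367/978·τ+0·τ²+-232/489·τ³=953/326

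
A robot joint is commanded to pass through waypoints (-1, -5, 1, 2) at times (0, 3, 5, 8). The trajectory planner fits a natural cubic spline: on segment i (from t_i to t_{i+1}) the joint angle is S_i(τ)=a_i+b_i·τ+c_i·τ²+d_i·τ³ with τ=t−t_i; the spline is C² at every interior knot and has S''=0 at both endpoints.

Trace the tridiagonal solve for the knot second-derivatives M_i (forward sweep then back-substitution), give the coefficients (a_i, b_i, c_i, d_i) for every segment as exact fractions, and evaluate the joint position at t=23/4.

Δ: Δ0=-4/3, Δ1=3, Δ2=1/3
row 1: diag=10, rhs=26; c'=1/5, d'=13/5
row 2: denom=10−2·1/5=48/5; d'=(-16−2·13/5)/(48/5)=-53/24
back: M2=-53/24
back: M1=13/5−1/5·-53/24=73/24
M: M0=0, M1=73/24, M2=-53/24, M3=0
seg 0: a=-1, c=M0/2=0, d=(M1−M0)/(6·3)=73/432, b=Δ0−h0·(2M0+M1)/6=-137/48
seg 1: a=-5, c=M1/2=73/48, d=(M2−M1)/(6·2)=-7/16, b=Δ1−h1·(2M1+M2)/6=41/24
seg 2: a=1, c=M2/2=-53/48, d=(M3−M2)/(6·3)=53/432, b=Δ2−h2·(2M2+M3)/6=61/24
t_q=23/4 → seg 2, τ=3/4; S=1+61/24·τ+-53/48·τ²+53/432·τ³=2393/1024

  seg 0: a=-1 b=-137/48 c=0 d=73/432
  seg 1: a=-5 b=41/24 c=73/48 d=-7/16
  seg 2: a=1 b=61/24 c=-53/48 d=53/432
S(23/4) = 2393/1024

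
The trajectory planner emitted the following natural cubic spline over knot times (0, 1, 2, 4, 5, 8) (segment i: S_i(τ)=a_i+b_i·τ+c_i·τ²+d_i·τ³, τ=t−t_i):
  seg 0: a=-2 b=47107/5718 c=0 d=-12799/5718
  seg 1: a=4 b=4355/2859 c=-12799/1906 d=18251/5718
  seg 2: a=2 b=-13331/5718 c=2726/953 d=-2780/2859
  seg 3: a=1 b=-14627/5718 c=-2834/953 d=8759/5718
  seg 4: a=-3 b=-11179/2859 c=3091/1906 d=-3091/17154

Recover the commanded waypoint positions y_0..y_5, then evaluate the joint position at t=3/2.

y_0 = S_0(0) = a_0 = -2
y_1 = S_1(0) = a_1 = 4
y_2 = S_2(0) = a_2 = 2
y_3 = S_3(0) = a_3 = 1
y_4 = S_4(0) = a_4 = -3
y_5 = S_4(3) = -5
t_q=3/2 is in segment 1 (τ=1/2); S_1(τ)=53091/15248

y_0=-2 y_1=4 y_2=2 y_3=1 y_4=-3 y_5=-5
S(3/2) = 53091/15248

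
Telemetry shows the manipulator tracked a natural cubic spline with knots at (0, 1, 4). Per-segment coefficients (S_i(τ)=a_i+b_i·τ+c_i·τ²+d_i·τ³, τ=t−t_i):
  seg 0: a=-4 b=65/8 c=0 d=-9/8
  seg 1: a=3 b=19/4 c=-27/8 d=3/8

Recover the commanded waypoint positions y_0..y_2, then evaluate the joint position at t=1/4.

y_0=-4 y_1=3 y_2=-3
S(1/4) = -1017/512

y_0 = S_0(0) = a_0 = -4
y_1 = S_1(0) = a_1 = 3
y_2 = S_1(3) = -3
t_q=1/4 is in segment 0 (τ=1/4); S_0(τ)=-1017/512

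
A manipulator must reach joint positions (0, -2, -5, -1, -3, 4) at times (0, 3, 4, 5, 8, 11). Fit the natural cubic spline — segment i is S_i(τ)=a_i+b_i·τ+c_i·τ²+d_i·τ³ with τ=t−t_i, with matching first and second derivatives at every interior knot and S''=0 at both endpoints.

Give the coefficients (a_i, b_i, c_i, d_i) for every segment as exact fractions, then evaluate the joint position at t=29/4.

  seg 0: a=0 b=880/867 c=0 d=-54/289
  seg 1: a=-2 b=-3494/867 c=-486/289 d=2351/867
  seg 2: a=-5 b=643/867 c=1865/289 d=-2770/867
  seg 3: a=-1 b=3523/867 c=-905/289 d=1348/2601
  seg 4: a=-3 b=-635/867 c=443/289 d=-443/2601
S(29/4) = -2089/1156

Δ: Δ0=-2/3, Δ1=-3, Δ2=4, Δ3=-2/3, Δ4=7/3
row 1: diag=8, rhs=-14; c'=1/8, d'=-7/4
row 2: denom=4−1·1/8=31/8; d'=(42−1·-7/4)/(31/8)=350/31
row 3: denom=8−1·8/31=240/31; d'=(-28−1·350/31)/(240/31)=-203/40
row 4: denom=12−3·31/80=867/80; d'=(18−3·-203/40)/(867/80)=886/289
back: M4=886/289
back: M3=-203/40−31/80·886/289=-1810/289
back: M2=350/31−8/31·-1810/289=3730/289
back: M1=-7/4−1/8·3730/289=-972/289
M: M0=0, M1=-972/289, M2=3730/289, M3=-1810/289, M4=886/289, M5=0
seg 0: a=0, c=M0/2=0, d=(M1−M0)/(6·3)=-54/289, b=Δ0−h0·(2M0+M1)/6=880/867
seg 1: a=-2, c=M1/2=-486/289, d=(M2−M1)/(6·1)=2351/867, b=Δ1−h1·(2M1+M2)/6=-3494/867
seg 2: a=-5, c=M2/2=1865/289, d=(M3−M2)/(6·1)=-2770/867, b=Δ2−h2·(2M2+M3)/6=643/867
seg 3: a=-1, c=M3/2=-905/289, d=(M4−M3)/(6·3)=1348/2601, b=Δ3−h3·(2M3+M4)/6=3523/867
seg 4: a=-3, c=M4/2=443/289, d=(M5−M4)/(6·3)=-443/2601, b=Δ4−h4·(2M4+M5)/6=-635/867
t_q=29/4 → seg 3, τ=9/4; S=-1+3523/867·τ+-905/289·τ²+1348/2601·τ³=-2089/1156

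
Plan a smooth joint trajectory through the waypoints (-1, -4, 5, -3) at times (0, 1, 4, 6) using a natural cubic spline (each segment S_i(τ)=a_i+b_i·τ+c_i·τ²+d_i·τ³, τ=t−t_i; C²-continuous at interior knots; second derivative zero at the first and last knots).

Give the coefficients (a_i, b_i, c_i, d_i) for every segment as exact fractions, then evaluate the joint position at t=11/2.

  seg 0: a=-1 b=-294/71 c=0 d=81/71
  seg 1: a=-4 b=-51/71 c=243/71 d=-155/213
  seg 2: a=5 b=12/71 c=-222/71 d=37/71
S(11/2) = -13/568

Δ: Δ0=-3, Δ1=3, Δ2=-4
row 1: diag=8, rhs=36; c'=3/8, d'=9/2
row 2: denom=10−3·3/8=71/8; d'=(-42−3·9/2)/(71/8)=-444/71
back: M2=-444/71
back: M1=9/2−3/8·-444/71=486/71
M: M0=0, M1=486/71, M2=-444/71, M3=0
seg 0: a=-1, c=M0/2=0, d=(M1−M0)/(6·1)=81/71, b=Δ0−h0·(2M0+M1)/6=-294/71
seg 1: a=-4, c=M1/2=243/71, d=(M2−M1)/(6·3)=-155/213, b=Δ1−h1·(2M1+M2)/6=-51/71
seg 2: a=5, c=M2/2=-222/71, d=(M3−M2)/(6·2)=37/71, b=Δ2−h2·(2M2+M3)/6=12/71
t_q=11/2 → seg 2, τ=3/2; S=5+12/71·τ+-222/71·τ²+37/71·τ³=-13/568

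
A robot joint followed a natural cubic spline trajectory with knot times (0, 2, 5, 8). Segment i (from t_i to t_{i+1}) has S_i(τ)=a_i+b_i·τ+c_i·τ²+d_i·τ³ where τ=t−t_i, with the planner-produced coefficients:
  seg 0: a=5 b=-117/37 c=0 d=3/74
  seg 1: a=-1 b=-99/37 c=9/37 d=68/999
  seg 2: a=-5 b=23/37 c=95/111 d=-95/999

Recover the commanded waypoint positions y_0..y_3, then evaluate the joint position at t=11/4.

y_0=5 y_1=-1 y_2=-5 y_3=2
S(11/4) = -841/296

y_0 = S_0(0) = a_0 = 5
y_1 = S_1(0) = a_1 = -1
y_2 = S_2(0) = a_2 = -5
y_3 = S_2(3) = 2
t_q=11/4 is in segment 1 (τ=3/4); S_1(τ)=-841/296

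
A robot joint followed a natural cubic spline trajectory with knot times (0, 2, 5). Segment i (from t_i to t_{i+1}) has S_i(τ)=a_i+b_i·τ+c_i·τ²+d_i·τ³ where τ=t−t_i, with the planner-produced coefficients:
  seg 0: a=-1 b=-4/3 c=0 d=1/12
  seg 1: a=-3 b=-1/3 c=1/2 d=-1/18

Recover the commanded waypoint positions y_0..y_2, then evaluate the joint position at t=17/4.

y_0=-1 y_1=-3 y_2=-1
S(17/4) = -237/128

y_0 = S_0(0) = a_0 = -1
y_1 = S_1(0) = a_1 = -3
y_2 = S_1(3) = -1
t_q=17/4 is in segment 1 (τ=9/4); S_1(τ)=-237/128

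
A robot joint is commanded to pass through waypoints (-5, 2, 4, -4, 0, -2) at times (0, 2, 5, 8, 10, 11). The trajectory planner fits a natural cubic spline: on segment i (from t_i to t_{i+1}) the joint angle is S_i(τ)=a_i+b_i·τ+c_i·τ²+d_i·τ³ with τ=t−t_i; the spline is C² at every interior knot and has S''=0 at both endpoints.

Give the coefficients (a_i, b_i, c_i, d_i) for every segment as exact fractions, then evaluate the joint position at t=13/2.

  seg 0: a=-5 b=1800/473 c=0 d=-289/3784
  seg 1: a=2 b=2733/946 c=-867/1892 d=-4811/51084
  seg 2: a=4 b=-4547/1892 c=-1853/1419 d=20741/51084
  seg 3: a=-4 b=685/946 c=4443/1892 d=-809/946
  seg 4: a=0 b=-137/946 c=-5265/1892 d=1755/1892
S(13/2) = -17751/15136

Δ: Δ0=7/2, Δ1=2/3, Δ2=-8/3, Δ3=2, Δ4=-2
row 1: diag=10, rhs=-17; c'=3/10, d'=-17/10
row 2: denom=12−3·3/10=111/10; d'=(-20−3·-17/10)/(111/10)=-149/111
row 3: denom=10−3·10/37=340/37; d'=(28−3·-149/111)/(340/37)=237/68
row 4: denom=6−2·37/170=473/85; d'=(-24−2·237/68)/(473/85)=-5265/946
back: M4=-5265/946
back: M3=237/68−37/170·-5265/946=4443/946
back: M2=-149/111−10/37·4443/946=-3706/1419
back: M1=-17/10−3/10·-3706/1419=-867/946
M: M0=0, M1=-867/946, M2=-3706/1419, M3=4443/946, M4=-5265/946, M5=0
seg 0: a=-5, c=M0/2=0, d=(M1−M0)/(6·2)=-289/3784, b=Δ0−h0·(2M0+M1)/6=1800/473
seg 1: a=2, c=M1/2=-867/1892, d=(M2−M1)/(6·3)=-4811/51084, b=Δ1−h1·(2M1+M2)/6=2733/946
seg 2: a=4, c=M2/2=-1853/1419, d=(M3−M2)/(6·3)=20741/51084, b=Δ2−h2·(2M2+M3)/6=-4547/1892
seg 3: a=-4, c=M3/2=4443/1892, d=(M4−M3)/(6·2)=-809/946, b=Δ3−h3·(2M3+M4)/6=685/946
seg 4: a=0, c=M4/2=-5265/1892, d=(M5−M4)/(6·1)=1755/1892, b=Δ4−h4·(2M4+M5)/6=-137/946
t_q=13/2 → seg 2, τ=3/2; S=4+-4547/1892·τ+-1853/1419·τ²+20741/51084·τ³=-17751/15136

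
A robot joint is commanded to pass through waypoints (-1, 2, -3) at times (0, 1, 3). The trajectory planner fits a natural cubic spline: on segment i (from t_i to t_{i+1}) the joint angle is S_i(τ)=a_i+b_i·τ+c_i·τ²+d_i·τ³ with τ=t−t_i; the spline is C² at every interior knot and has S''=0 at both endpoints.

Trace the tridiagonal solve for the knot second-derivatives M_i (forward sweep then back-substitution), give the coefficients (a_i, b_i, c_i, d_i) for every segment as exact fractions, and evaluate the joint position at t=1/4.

  seg 0: a=-1 b=47/12 c=0 d=-11/12
  seg 1: a=2 b=7/6 c=-11/4 d=11/24
S(1/4) = -9/256

Δ: Δ0=3, Δ1=-5/2
row 1: diag=6, rhs=-33; c'=1/3, d'=-11/2
back: M1=-11/2
M: M0=0, M1=-11/2, M2=0
seg 0: a=-1, c=M0/2=0, d=(M1−M0)/(6·1)=-11/12, b=Δ0−h0·(2M0+M1)/6=47/12
seg 1: a=2, c=M1/2=-11/4, d=(M2−M1)/(6·2)=11/24, b=Δ1−h1·(2M1+M2)/6=7/6
t_q=1/4 → seg 0, τ=1/4; S=-1+47/12·τ+0·τ²+-11/12·τ³=-9/256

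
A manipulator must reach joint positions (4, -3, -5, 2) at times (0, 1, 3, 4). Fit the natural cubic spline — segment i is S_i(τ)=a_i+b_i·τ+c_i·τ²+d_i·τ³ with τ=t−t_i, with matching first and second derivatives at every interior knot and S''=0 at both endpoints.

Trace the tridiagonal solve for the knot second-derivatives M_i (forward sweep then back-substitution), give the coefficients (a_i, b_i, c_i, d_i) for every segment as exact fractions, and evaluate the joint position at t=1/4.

Δ: Δ0=-7, Δ1=-1, Δ2=7
row 1: diag=6, rhs=36; c'=1/3, d'=6
row 2: denom=6−2·1/3=16/3; d'=(48−2·6)/(16/3)=27/4
back: M2=27/4
back: M1=6−1/3·27/4=15/4
M: M0=0, M1=15/4, M2=27/4, M3=0
seg 0: a=4, c=M0/2=0, d=(M1−M0)/(6·1)=5/8, b=Δ0−h0·(2M0+M1)/6=-61/8
seg 1: a=-3, c=M1/2=15/8, d=(M2−M1)/(6·2)=1/4, b=Δ1−h1·(2M1+M2)/6=-23/4
seg 2: a=-5, c=M2/2=27/8, d=(M3−M2)/(6·1)=-9/8, b=Δ2−h2·(2M2+M3)/6=19/4
t_q=1/4 → seg 0, τ=1/4; S=4+-61/8·τ+0·τ²+5/8·τ³=1077/512

  seg 0: a=4 b=-61/8 c=0 d=5/8
  seg 1: a=-3 b=-23/4 c=15/8 d=1/4
  seg 2: a=-5 b=19/4 c=27/8 d=-9/8
S(1/4) = 1077/512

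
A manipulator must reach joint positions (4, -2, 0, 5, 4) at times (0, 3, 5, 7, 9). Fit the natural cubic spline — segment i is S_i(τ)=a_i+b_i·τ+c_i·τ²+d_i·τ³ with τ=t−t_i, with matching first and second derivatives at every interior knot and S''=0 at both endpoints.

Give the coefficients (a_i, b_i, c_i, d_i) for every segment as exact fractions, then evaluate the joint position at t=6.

Δ: Δ0=-2, Δ1=1, Δ2=5/2, Δ3=-1/2
row 1: diag=10, rhs=18; c'=1/5, d'=9/5
row 2: denom=8−2·1/5=38/5; d'=(9−2·9/5)/(38/5)=27/38
row 3: denom=8−2·5/19=142/19; d'=(-18−2·27/38)/(142/19)=-369/142
back: M3=-369/142
back: M2=27/38−5/19·-369/142=99/71
back: M1=9/5−1/5·99/71=108/71
M: M0=0, M1=108/71, M2=99/71, M3=-369/142, M4=0
seg 0: a=4, c=M0/2=0, d=(M1−M0)/(6·3)=6/71, b=Δ0−h0·(2M0+M1)/6=-196/71
seg 1: a=-2, c=M1/2=54/71, d=(M2−M1)/(6·2)=-3/284, b=Δ1−h1·(2M1+M2)/6=-34/71
seg 2: a=0, c=M2/2=99/142, d=(M3−M2)/(6·2)=-189/568, b=Δ2−h2·(2M2+M3)/6=173/71
seg 3: a=5, c=M3/2=-369/284, d=(M4−M3)/(6·2)=123/568, b=Δ3−h3·(2M3+M4)/6=175/142
t_q=6 → seg 2, τ=1; S=0+173/71·τ+99/142·τ²+-189/568·τ³=1591/568

  seg 0: a=4 b=-196/71 c=0 d=6/71
  seg 1: a=-2 b=-34/71 c=54/71 d=-3/284
  seg 2: a=0 b=173/71 c=99/142 d=-189/568
  seg 3: a=5 b=175/142 c=-369/284 d=123/568
S(6) = 1591/568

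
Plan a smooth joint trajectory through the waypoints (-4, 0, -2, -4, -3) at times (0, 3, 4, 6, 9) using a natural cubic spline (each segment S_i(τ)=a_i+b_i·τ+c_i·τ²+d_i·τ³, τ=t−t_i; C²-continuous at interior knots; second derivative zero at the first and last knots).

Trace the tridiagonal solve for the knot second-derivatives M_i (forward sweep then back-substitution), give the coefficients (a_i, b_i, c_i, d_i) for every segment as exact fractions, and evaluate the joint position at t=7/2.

  seg 0: a=-4 b=583/219 c=0 d=-97/657
  seg 1: a=0 b=-290/219 c=-97/73 d=143/219
  seg 2: a=-2 b=-443/219 c=46/73 d=-13/219
  seg 3: a=-4 b=-47/219 c=20/73 d=-20/657
S(7/2) = -533/584

Δ: Δ0=4/3, Δ1=-2, Δ2=-1, Δ3=1/3
row 1: diag=8, rhs=-20; c'=1/8, d'=-5/2
row 2: denom=6−1·1/8=47/8; d'=(6−1·-5/2)/(47/8)=68/47
row 3: denom=10−2·16/47=438/47; d'=(8−2·68/47)/(438/47)=40/73
back: M3=40/73
back: M2=68/47−16/47·40/73=92/73
back: M1=-5/2−1/8·92/73=-194/73
M: M0=0, M1=-194/73, M2=92/73, M3=40/73, M4=0
seg 0: a=-4, c=M0/2=0, d=(M1−M0)/(6·3)=-97/657, b=Δ0−h0·(2M0+M1)/6=583/219
seg 1: a=0, c=M1/2=-97/73, d=(M2−M1)/(6·1)=143/219, b=Δ1−h1·(2M1+M2)/6=-290/219
seg 2: a=-2, c=M2/2=46/73, d=(M3−M2)/(6·2)=-13/219, b=Δ2−h2·(2M2+M3)/6=-443/219
seg 3: a=-4, c=M3/2=20/73, d=(M4−M3)/(6·3)=-20/657, b=Δ3−h3·(2M3+M4)/6=-47/219
t_q=7/2 → seg 1, τ=1/2; S=0+-290/219·τ+-97/73·τ²+143/219·τ³=-533/584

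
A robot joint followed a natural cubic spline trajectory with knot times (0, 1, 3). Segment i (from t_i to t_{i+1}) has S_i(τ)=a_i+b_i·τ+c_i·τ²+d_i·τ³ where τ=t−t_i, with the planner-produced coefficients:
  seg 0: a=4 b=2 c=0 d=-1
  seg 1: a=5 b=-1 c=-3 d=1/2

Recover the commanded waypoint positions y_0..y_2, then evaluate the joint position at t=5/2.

y_0=4 y_1=5 y_2=-5
S(5/2) = -25/16

y_0 = S_0(0) = a_0 = 4
y_1 = S_1(0) = a_1 = 5
y_2 = S_1(2) = -5
t_q=5/2 is in segment 1 (τ=3/2); S_1(τ)=-25/16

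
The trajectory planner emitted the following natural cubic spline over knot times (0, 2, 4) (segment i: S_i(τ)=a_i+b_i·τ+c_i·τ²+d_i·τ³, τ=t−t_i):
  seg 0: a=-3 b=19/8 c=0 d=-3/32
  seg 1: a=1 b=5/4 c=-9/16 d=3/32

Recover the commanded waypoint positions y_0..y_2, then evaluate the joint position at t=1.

y_0=-3 y_1=1 y_2=2
S(1) = -23/32

y_0 = S_0(0) = a_0 = -3
y_1 = S_1(0) = a_1 = 1
y_2 = S_1(2) = 2
t_q=1 is in segment 0 (τ=1); S_0(τ)=-23/32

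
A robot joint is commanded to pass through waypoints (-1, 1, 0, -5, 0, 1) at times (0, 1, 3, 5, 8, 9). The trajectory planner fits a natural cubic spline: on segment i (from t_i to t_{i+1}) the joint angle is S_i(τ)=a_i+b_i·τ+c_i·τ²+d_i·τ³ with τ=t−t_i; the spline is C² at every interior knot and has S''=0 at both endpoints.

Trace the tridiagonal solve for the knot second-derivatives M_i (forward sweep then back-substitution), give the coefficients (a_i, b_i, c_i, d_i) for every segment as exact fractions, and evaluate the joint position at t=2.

  seg 0: a=-1 b=5084/2199 c=0 d=-686/2199
  seg 1: a=1 b=3026/2199 c=-686/733 d=-19/17592
  seg 2: a=0 b=-10469/4398 c=-2763/2932 d=7763/17592
  seg 3: a=-5 b=-1879/2199 c=1250/733 d=-634/2199
  seg 4: a=0 b=3503/2199 c=-652/733 d=652/2199
S(2) = 8439/5864

Δ: Δ0=2, Δ1=-1/2, Δ2=-5/2, Δ3=5/3, Δ4=1
row 1: diag=6, rhs=-15; c'=1/3, d'=-5/2
row 2: denom=8−2·1/3=22/3; d'=(-12−2·-5/2)/(22/3)=-21/22
row 3: denom=10−2·3/11=104/11; d'=(25−2·-21/22)/(104/11)=37/13
row 4: denom=8−3·33/104=733/104; d'=(-4−3·37/13)/(733/104)=-1304/733
back: M4=-1304/733
back: M3=37/13−33/104·-1304/733=2500/733
back: M2=-21/22−3/11·2500/733=-2763/1466
back: M1=-5/2−1/3·-2763/1466=-1372/733
M: M0=0, M1=-1372/733, M2=-2763/1466, M3=2500/733, M4=-1304/733, M5=0
seg 0: a=-1, c=M0/2=0, d=(M1−M0)/(6·1)=-686/2199, b=Δ0−h0·(2M0+M1)/6=5084/2199
seg 1: a=1, c=M1/2=-686/733, d=(M2−M1)/(6·2)=-19/17592, b=Δ1−h1·(2M1+M2)/6=3026/2199
seg 2: a=0, c=M2/2=-2763/2932, d=(M3−M2)/(6·2)=7763/17592, b=Δ2−h2·(2M2+M3)/6=-10469/4398
seg 3: a=-5, c=M3/2=1250/733, d=(M4−M3)/(6·3)=-634/2199, b=Δ3−h3·(2M3+M4)/6=-1879/2199
seg 4: a=0, c=M4/2=-652/733, d=(M5−M4)/(6·1)=652/2199, b=Δ4−h4·(2M4+M5)/6=3503/2199
t_q=2 → seg 1, τ=1; S=1+3026/2199·τ+-686/733·τ²+-19/17592·τ³=8439/5864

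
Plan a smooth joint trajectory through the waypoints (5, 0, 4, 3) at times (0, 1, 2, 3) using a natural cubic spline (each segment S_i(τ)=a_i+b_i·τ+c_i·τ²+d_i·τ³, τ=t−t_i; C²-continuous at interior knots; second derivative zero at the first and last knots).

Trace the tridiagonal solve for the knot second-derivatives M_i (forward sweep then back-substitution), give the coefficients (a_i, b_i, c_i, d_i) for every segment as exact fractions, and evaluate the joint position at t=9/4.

Δ: Δ0=-5, Δ1=4, Δ2=-1
row 1: diag=4, rhs=54; c'=1/4, d'=27/2
row 2: denom=4−1·1/4=15/4; d'=(-30−1·27/2)/(15/4)=-58/5
back: M2=-58/5
back: M1=27/2−1/4·-58/5=82/5
M: M0=0, M1=82/5, M2=-58/5, M3=0
seg 0: a=5, c=M0/2=0, d=(M1−M0)/(6·1)=41/15, b=Δ0−h0·(2M0+M1)/6=-116/15
seg 1: a=0, c=M1/2=41/5, d=(M2−M1)/(6·1)=-14/3, b=Δ1−h1·(2M1+M2)/6=7/15
seg 2: a=4, c=M2/2=-29/5, d=(M3−M2)/(6·1)=29/15, b=Δ2−h2·(2M2+M3)/6=43/15
t_q=9/4 → seg 2, τ=1/4; S=4+43/15·τ+-29/5·τ²+29/15·τ³=1403/320

  seg 0: a=5 b=-116/15 c=0 d=41/15
  seg 1: a=0 b=7/15 c=41/5 d=-14/3
  seg 2: a=4 b=43/15 c=-29/5 d=29/15
S(9/4) = 1403/320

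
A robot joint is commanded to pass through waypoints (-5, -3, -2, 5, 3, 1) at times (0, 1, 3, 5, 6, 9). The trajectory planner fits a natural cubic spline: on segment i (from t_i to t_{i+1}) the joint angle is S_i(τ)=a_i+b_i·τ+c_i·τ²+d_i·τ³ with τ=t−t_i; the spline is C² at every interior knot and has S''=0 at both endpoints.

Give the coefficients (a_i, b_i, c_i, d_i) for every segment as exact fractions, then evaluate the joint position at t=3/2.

Δ: Δ0=2, Δ1=1/2, Δ2=7/2, Δ3=-2, Δ4=-2/3
row 1: diag=6, rhs=-9; c'=1/3, d'=-3/2
row 2: denom=8−2·1/3=22/3; d'=(18−2·-3/2)/(22/3)=63/22
row 3: denom=6−2·3/11=60/11; d'=(-33−2·63/22)/(60/11)=-71/10
row 4: denom=8−1·11/60=469/60; d'=(8−1·-71/10)/(469/60)=906/469
back: M4=906/469
back: M3=-71/10−11/60·906/469=-3496/469
back: M2=63/22−3/11·-3496/469=4593/938
back: M1=-3/2−1/3·4593/938=-1469/469
M: M0=0, M1=-1469/469, M2=4593/938, M3=-3496/469, M4=906/469, M5=0
seg 0: a=-5, c=M0/2=0, d=(M1−M0)/(6·1)=-1469/2814, b=Δ0−h0·(2M0+M1)/6=7097/2814
seg 1: a=-3, c=M1/2=-1469/938, d=(M2−M1)/(6·2)=7531/11256, b=Δ1−h1·(2M1+M2)/6=1345/1407
seg 2: a=-2, c=M2/2=4593/1876, d=(M3−M2)/(6·2)=-1655/1608, b=Δ2−h2·(2M2+M3)/6=7655/2814
seg 3: a=5, c=M3/2=-1748/469, d=(M4−M3)/(6·1)=2201/1407, b=Δ3−h3·(2M3+M4)/6=229/1407
seg 4: a=3, c=M4/2=453/469, d=(M5−M4)/(6·3)=-151/1407, b=Δ4−h4·(2M4+M5)/6=-3656/1407
t_q=3/2 → seg 1, τ=1/2; S=-3+1345/1407·τ+-1469/938·τ²+7531/11256·τ³=-84943/30016

  seg 0: a=-5 b=7097/2814 c=0 d=-1469/2814
  seg 1: a=-3 b=1345/1407 c=-1469/938 d=7531/11256
  seg 2: a=-2 b=7655/2814 c=4593/1876 d=-1655/1608
  seg 3: a=5 b=229/1407 c=-1748/469 d=2201/1407
  seg 4: a=3 b=-3656/1407 c=453/469 d=-151/1407
S(3/2) = -84943/30016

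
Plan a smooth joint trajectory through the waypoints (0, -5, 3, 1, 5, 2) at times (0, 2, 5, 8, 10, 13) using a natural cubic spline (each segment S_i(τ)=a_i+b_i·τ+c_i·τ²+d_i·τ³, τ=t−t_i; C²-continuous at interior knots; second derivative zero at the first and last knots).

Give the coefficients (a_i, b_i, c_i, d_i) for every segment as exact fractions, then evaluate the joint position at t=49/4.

  seg 0: a=0 b=-1052/271 c=0 d=749/2168
  seg 1: a=-5 b=143/542 c=2247/1084 d=-12409/29268
  seg 2: a=3 b=1359/1084 c=-1417/813 d=10759/29268
  seg 3: a=1 b=391/542 c=1697/1084 d=-251/542
  seg 4: a=5 b=773/542 c=-1315/1084 d=1315/9756
S(49/4) = 249959/69376

Δ: Δ0=-5/2, Δ1=8/3, Δ2=-2/3, Δ3=2, Δ4=-1
row 1: diag=10, rhs=31; c'=3/10, d'=31/10
row 2: denom=12−3·3/10=111/10; d'=(-20−3·31/10)/(111/10)=-293/111
row 3: denom=10−3·10/37=340/37; d'=(16−3·-293/111)/(340/37)=177/68
row 4: denom=10−2·37/170=813/85; d'=(-18−2·177/68)/(813/85)=-1315/542
back: M4=-1315/542
back: M3=177/68−37/170·-1315/542=1697/542
back: M2=-293/111−10/37·1697/542=-2834/813
back: M1=31/10−3/10·-2834/813=2247/542
M: M0=0, M1=2247/542, M2=-2834/813, M3=1697/542, M4=-1315/542, M5=0
seg 0: a=0, c=M0/2=0, d=(M1−M0)/(6·2)=749/2168, b=Δ0−h0·(2M0+M1)/6=-1052/271
seg 1: a=-5, c=M1/2=2247/1084, d=(M2−M1)/(6·3)=-12409/29268, b=Δ1−h1·(2M1+M2)/6=143/542
seg 2: a=3, c=M2/2=-1417/813, d=(M3−M2)/(6·3)=10759/29268, b=Δ2−h2·(2M2+M3)/6=1359/1084
seg 3: a=1, c=M3/2=1697/1084, d=(M4−M3)/(6·2)=-251/542, b=Δ3−h3·(2M3+M4)/6=391/542
seg 4: a=5, c=M4/2=-1315/1084, d=(M5−M4)/(6·3)=1315/9756, b=Δ4−h4·(2M4+M5)/6=773/542
t_q=49/4 → seg 4, τ=9/4; S=5+773/542·τ+-1315/1084·τ²+1315/9756·τ³=249959/69376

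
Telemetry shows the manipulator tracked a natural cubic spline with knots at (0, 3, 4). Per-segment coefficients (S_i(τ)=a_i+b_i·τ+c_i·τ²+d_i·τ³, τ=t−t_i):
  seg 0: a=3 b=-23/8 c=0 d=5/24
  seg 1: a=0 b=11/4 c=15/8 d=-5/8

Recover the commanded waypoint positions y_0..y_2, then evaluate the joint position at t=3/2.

y_0 = S_0(0) = a_0 = 3
y_1 = S_1(0) = a_1 = 0
y_2 = S_1(1) = 4
t_q=3/2 is in segment 0 (τ=3/2); S_0(τ)=-39/64

y_0=3 y_1=0 y_2=4
S(3/2) = -39/64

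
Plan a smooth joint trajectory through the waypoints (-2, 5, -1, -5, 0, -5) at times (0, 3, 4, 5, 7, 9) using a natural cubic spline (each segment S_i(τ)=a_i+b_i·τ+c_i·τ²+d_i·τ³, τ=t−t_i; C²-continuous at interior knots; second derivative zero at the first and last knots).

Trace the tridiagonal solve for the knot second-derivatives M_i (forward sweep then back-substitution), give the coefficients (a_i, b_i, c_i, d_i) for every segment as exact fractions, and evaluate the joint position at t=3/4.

Δ: Δ0=7/3, Δ1=-6, Δ2=-4, Δ3=5/2, Δ4=-5/2
row 1: diag=8, rhs=-50; c'=1/8, d'=-25/4
row 2: denom=4−1·1/8=31/8; d'=(12−1·-25/4)/(31/8)=146/31
row 3: denom=6−1·8/31=178/31; d'=(39−1·146/31)/(178/31)=1063/178
row 4: denom=8−2·31/89=650/89; d'=(-30−2·1063/178)/(650/89)=-3733/650
back: M4=-3733/650
back: M3=1063/178−31/89·-3733/650=2591/325
back: M2=146/31−8/31·2591/325=862/325
back: M1=-25/4−1/8·862/325=-2139/325
M: M0=0, M1=-2139/325, M2=862/325, M3=2591/325, M4=-3733/650, M5=0
seg 0: a=-2, c=M0/2=0, d=(M1−M0)/(6·3)=-713/1950, b=Δ0−h0·(2M0+M1)/6=10967/1950
seg 1: a=5, c=M1/2=-2139/650, d=(M2−M1)/(6·1)=3001/1950, b=Δ1−h1·(2M1+M2)/6=-4142/975
seg 2: a=-1, c=M2/2=431/325, d=(M3−M2)/(6·1)=133/150, b=Δ2−h2·(2M2+M3)/6=-2423/390
seg 3: a=-5, c=M3/2=2591/650, d=(M4−M3)/(6·2)=-1783/1560, b=Δ3−h3·(2M3+M4)/6=-878/975
seg 4: a=0, c=M4/2=-3733/1300, d=(M5−M4)/(6·2)=3733/7800, b=Δ4−h4·(2M4+M5)/6=2591/1950
t_q=3/4 → seg 0, τ=3/4; S=-2+10967/1950·τ+0·τ²+-713/1950·τ³=17171/8320

  seg 0: a=-2 b=10967/1950 c=0 d=-713/1950
  seg 1: a=5 b=-4142/975 c=-2139/650 d=3001/1950
  seg 2: a=-1 b=-2423/390 c=431/325 d=133/150
  seg 3: a=-5 b=-878/975 c=2591/650 d=-1783/1560
  seg 4: a=0 b=2591/1950 c=-3733/1300 d=3733/7800
S(3/4) = 17171/8320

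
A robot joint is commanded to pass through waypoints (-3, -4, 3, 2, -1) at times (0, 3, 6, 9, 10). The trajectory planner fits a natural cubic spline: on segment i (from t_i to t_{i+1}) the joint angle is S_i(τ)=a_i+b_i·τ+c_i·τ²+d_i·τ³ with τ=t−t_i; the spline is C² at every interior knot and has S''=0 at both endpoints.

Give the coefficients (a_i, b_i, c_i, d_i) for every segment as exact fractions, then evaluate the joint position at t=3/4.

Δ: Δ0=-1/3, Δ1=7/3, Δ2=-1/3, Δ3=-3
row 1: diag=12, rhs=16; c'=1/4, d'=4/3
row 2: denom=12−3·1/4=45/4; d'=(-16−3·4/3)/(45/4)=-16/9
row 3: denom=8−3·4/15=36/5; d'=(-16−3·-16/9)/(36/5)=-40/27
back: M3=-40/27
back: M2=-16/9−4/15·-40/27=-112/81
back: M1=4/3−1/4·-112/81=136/81
M: M0=0, M1=136/81, M2=-112/81, M3=-40/27, M4=0
seg 0: a=-3, c=M0/2=0, d=(M1−M0)/(6·3)=68/729, b=Δ0−h0·(2M0+M1)/6=-95/81
seg 1: a=-4, c=M1/2=68/81, d=(M2−M1)/(6·3)=-124/729, b=Δ1−h1·(2M1+M2)/6=109/81
seg 2: a=3, c=M2/2=-56/81, d=(M3−M2)/(6·3)=-4/729, b=Δ2−h2·(2M2+M3)/6=145/81
seg 3: a=2, c=M3/2=-20/27, d=(M4−M3)/(6·1)=20/81, b=Δ3−h3·(2M3+M4)/6=-203/81
t_q=3/4 → seg 0, τ=3/4; S=-3+-95/81·τ+0·τ²+68/729·τ³=-553/144

  seg 0: a=-3 b=-95/81 c=0 d=68/729
  seg 1: a=-4 b=109/81 c=68/81 d=-124/729
  seg 2: a=3 b=145/81 c=-56/81 d=-4/729
  seg 3: a=2 b=-203/81 c=-20/27 d=20/81
S(3/4) = -553/144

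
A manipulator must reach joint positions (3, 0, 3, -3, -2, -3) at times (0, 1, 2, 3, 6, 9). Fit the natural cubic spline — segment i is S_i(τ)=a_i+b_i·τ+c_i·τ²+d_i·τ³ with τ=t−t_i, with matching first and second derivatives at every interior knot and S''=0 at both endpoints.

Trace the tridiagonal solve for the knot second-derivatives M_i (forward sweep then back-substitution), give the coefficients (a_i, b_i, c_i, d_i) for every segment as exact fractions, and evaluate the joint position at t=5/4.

  seg 0: a=3 b=-2216/419 c=0 d=959/419
  seg 1: a=0 b=661/419 c=2877/419 d=-2281/419
  seg 2: a=3 b=-428/419 c=-3966/419 d=1880/419
  seg 3: a=-3 b=-2720/419 c=1674/419 d=-6487/11313
  seg 4: a=-2 b=837/419 c=-1465/1257 d=1465/11313
S(5/4) = 19803/26816

Δ: Δ0=-3, Δ1=3, Δ2=-6, Δ3=1/3, Δ4=-1/3
row 1: diag=4, rhs=36; c'=1/4, d'=9
row 2: denom=4−1·1/4=15/4; d'=(-54−1·9)/(15/4)=-84/5
row 3: denom=8−1·4/15=116/15; d'=(38−1·-84/5)/(116/15)=411/58
row 4: denom=12−3·45/116=1257/116; d'=(-4−3·411/58)/(1257/116)=-2930/1257
back: M4=-2930/1257
back: M3=411/58−45/116·-2930/1257=3348/419
back: M2=-84/5−4/15·3348/419=-7932/419
back: M1=9−1/4·-7932/419=5754/419
M: M0=0, M1=5754/419, M2=-7932/419, M3=3348/419, M4=-2930/1257, M5=0
seg 0: a=3, c=M0/2=0, d=(M1−M0)/(6·1)=959/419, b=Δ0−h0·(2M0+M1)/6=-2216/419
seg 1: a=0, c=M1/2=2877/419, d=(M2−M1)/(6·1)=-2281/419, b=Δ1−h1·(2M1+M2)/6=661/419
seg 2: a=3, c=M2/2=-3966/419, d=(M3−M2)/(6·1)=1880/419, b=Δ2−h2·(2M2+M3)/6=-428/419
seg 3: a=-3, c=M3/2=1674/419, d=(M4−M3)/(6·3)=-6487/11313, b=Δ3−h3·(2M3+M4)/6=-2720/419
seg 4: a=-2, c=M4/2=-1465/1257, d=(M5−M4)/(6·3)=1465/11313, b=Δ4−h4·(2M4+M5)/6=837/419
t_q=5/4 → seg 1, τ=1/4; S=0+661/419·τ+2877/419·τ²+-2281/419·τ³=19803/26816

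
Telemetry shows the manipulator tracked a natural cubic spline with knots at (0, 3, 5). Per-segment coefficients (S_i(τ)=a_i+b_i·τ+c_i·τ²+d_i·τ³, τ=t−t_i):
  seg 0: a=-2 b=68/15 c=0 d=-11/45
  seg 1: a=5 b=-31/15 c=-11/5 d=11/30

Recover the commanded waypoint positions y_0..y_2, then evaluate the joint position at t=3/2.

y_0=-2 y_1=5 y_2=-5
S(3/2) = 159/40

y_0 = S_0(0) = a_0 = -2
y_1 = S_1(0) = a_1 = 5
y_2 = S_1(2) = -5
t_q=3/2 is in segment 0 (τ=3/2); S_0(τ)=159/40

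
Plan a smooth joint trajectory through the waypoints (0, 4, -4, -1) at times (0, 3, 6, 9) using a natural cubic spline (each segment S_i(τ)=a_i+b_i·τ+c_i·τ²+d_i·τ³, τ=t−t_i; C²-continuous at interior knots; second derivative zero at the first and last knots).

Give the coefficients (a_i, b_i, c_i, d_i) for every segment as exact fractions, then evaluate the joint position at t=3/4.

  seg 0: a=0 b=119/45 c=0 d=-59/405
  seg 1: a=4 b=-58/45 c=-59/45 d=23/81
  seg 2: a=-4 b=-67/45 c=56/45 d=-56/405
S(3/4) = 123/64

Δ: Δ0=4/3, Δ1=-8/3, Δ2=1
row 1: diag=12, rhs=-24; c'=1/4, d'=-2
row 2: denom=12−3·1/4=45/4; d'=(22−3·-2)/(45/4)=112/45
back: M2=112/45
back: M1=-2−1/4·112/45=-118/45
M: M0=0, M1=-118/45, M2=112/45, M3=0
seg 0: a=0, c=M0/2=0, d=(M1−M0)/(6·3)=-59/405, b=Δ0−h0·(2M0+M1)/6=119/45
seg 1: a=4, c=M1/2=-59/45, d=(M2−M1)/(6·3)=23/81, b=Δ1−h1·(2M1+M2)/6=-58/45
seg 2: a=-4, c=M2/2=56/45, d=(M3−M2)/(6·3)=-56/405, b=Δ2−h2·(2M2+M3)/6=-67/45
t_q=3/4 → seg 0, τ=3/4; S=0+119/45·τ+0·τ²+-59/405·τ³=123/64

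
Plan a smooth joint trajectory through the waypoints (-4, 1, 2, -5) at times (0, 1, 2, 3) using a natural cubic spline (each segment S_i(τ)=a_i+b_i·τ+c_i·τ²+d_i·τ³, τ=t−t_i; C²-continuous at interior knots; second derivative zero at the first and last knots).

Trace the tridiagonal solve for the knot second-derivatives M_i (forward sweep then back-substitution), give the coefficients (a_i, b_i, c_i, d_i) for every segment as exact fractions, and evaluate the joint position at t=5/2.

Δ: Δ0=5, Δ1=1, Δ2=-7
row 1: diag=4, rhs=-24; c'=1/4, d'=-6
row 2: denom=4−1·1/4=15/4; d'=(-48−1·-6)/(15/4)=-56/5
back: M2=-56/5
back: M1=-6−1/4·-56/5=-16/5
M: M0=0, M1=-16/5, M2=-56/5, M3=0
seg 0: a=-4, c=M0/2=0, d=(M1−M0)/(6·1)=-8/15, b=Δ0−h0·(2M0+M1)/6=83/15
seg 1: a=1, c=M1/2=-8/5, d=(M2−M1)/(6·1)=-4/3, b=Δ1−h1·(2M1+M2)/6=59/15
seg 2: a=2, c=M2/2=-28/5, d=(M3−M2)/(6·1)=28/15, b=Δ2−h2·(2M2+M3)/6=-49/15
t_q=5/2 → seg 2, τ=1/2; S=2+-49/15·τ+-28/5·τ²+28/15·τ³=-4/5

  seg 0: a=-4 b=83/15 c=0 d=-8/15
  seg 1: a=1 b=59/15 c=-8/5 d=-4/3
  seg 2: a=2 b=-49/15 c=-28/5 d=28/15
S(5/2) = -4/5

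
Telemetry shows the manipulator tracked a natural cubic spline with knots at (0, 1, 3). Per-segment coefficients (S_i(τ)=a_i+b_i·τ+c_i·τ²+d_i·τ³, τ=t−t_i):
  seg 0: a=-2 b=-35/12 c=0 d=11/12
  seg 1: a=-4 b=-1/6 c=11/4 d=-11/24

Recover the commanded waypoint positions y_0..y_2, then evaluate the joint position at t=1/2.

y_0=-2 y_1=-4 y_2=3
S(1/2) = -107/32

y_0 = S_0(0) = a_0 = -2
y_1 = S_1(0) = a_1 = -4
y_2 = S_1(2) = 3
t_q=1/2 is in segment 0 (τ=1/2); S_0(τ)=-107/32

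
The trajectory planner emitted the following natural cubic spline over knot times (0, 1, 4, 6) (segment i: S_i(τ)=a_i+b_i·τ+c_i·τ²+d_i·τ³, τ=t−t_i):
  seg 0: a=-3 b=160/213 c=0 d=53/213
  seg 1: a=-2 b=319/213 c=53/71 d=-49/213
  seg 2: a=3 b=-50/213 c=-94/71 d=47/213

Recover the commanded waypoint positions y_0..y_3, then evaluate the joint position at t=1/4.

y_0 = S_0(0) = a_0 = -3
y_1 = S_1(0) = a_1 = -2
y_2 = S_2(0) = a_2 = 3
y_3 = S_2(2) = -1
t_q=1/4 is in segment 0 (τ=1/4); S_0(τ)=-12761/4544

y_0=-3 y_1=-2 y_2=3 y_3=-1
S(1/4) = -12761/4544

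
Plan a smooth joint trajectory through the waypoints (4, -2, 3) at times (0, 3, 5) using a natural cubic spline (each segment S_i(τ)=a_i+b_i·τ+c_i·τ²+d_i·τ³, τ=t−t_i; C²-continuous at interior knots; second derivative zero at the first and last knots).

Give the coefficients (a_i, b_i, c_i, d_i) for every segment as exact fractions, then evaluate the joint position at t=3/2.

  seg 0: a=4 b=-67/20 c=0 d=3/20
  seg 1: a=-2 b=7/10 c=27/20 d=-9/40
S(3/2) = -83/160

Δ: Δ0=-2, Δ1=5/2
row 1: diag=10, rhs=27; c'=1/5, d'=27/10
back: M1=27/10
M: M0=0, M1=27/10, M2=0
seg 0: a=4, c=M0/2=0, d=(M1−M0)/(6·3)=3/20, b=Δ0−h0·(2M0+M1)/6=-67/20
seg 1: a=-2, c=M1/2=27/20, d=(M2−M1)/(6·2)=-9/40, b=Δ1−h1·(2M1+M2)/6=7/10
t_q=3/2 → seg 0, τ=3/2; S=4+-67/20·τ+0·τ²+3/20·τ³=-83/160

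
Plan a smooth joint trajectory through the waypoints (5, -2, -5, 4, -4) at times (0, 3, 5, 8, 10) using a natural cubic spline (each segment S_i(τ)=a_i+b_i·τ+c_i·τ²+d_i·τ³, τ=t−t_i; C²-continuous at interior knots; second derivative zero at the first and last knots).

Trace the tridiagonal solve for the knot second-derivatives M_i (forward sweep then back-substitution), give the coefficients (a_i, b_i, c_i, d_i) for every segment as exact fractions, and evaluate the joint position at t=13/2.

  seg 0: a=5 b=-1241/580 c=0 d=-337/15660
  seg 1: a=-2 b=-789/290 c=-337/1740 d=1399/3480
  seg 2: a=-5 b=578/435 c=193/87 d=-2168/3915
  seg 3: a=4 b=-136/435 c=-401/145 d=401/870
S(13/2) = 67/580

Δ: Δ0=-7/3, Δ1=-3/2, Δ2=3, Δ3=-4
row 1: diag=10, rhs=5; c'=1/5, d'=1/2
row 2: denom=10−2·1/5=48/5; d'=(27−2·1/2)/(48/5)=65/24
row 3: denom=10−3·5/16=145/16; d'=(-42−3·65/24)/(145/16)=-802/145
back: M3=-802/145
back: M2=65/24−5/16·-802/145=386/87
back: M1=1/2−1/5·386/87=-337/870
M: M0=0, M1=-337/870, M2=386/87, M3=-802/145, M4=0
seg 0: a=5, c=M0/2=0, d=(M1−M0)/(6·3)=-337/15660, b=Δ0−h0·(2M0+M1)/6=-1241/580
seg 1: a=-2, c=M1/2=-337/1740, d=(M2−M1)/(6·2)=1399/3480, b=Δ1−h1·(2M1+M2)/6=-789/290
seg 2: a=-5, c=M2/2=193/87, d=(M3−M2)/(6·3)=-2168/3915, b=Δ2−h2·(2M2+M3)/6=578/435
seg 3: a=4, c=M3/2=-401/145, d=(M4−M3)/(6·2)=401/870, b=Δ3−h3·(2M3+M4)/6=-136/435
t_q=13/2 → seg 2, τ=3/2; S=-5+578/435·τ+193/87·τ²+-2168/3915·τ³=67/580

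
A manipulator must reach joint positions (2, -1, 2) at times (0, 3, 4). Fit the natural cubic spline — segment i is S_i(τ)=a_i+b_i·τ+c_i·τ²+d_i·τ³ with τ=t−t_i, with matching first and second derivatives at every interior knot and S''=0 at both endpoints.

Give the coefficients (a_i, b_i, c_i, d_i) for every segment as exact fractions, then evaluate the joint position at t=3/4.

  seg 0: a=2 b=-5/2 c=0 d=1/6
  seg 1: a=-1 b=2 c=3/2 d=-1/2
S(3/4) = 25/128

Δ: Δ0=-1, Δ1=3
row 1: diag=8, rhs=24; c'=1/8, d'=3
back: M1=3
M: M0=0, M1=3, M2=0
seg 0: a=2, c=M0/2=0, d=(M1−M0)/(6·3)=1/6, b=Δ0−h0·(2M0+M1)/6=-5/2
seg 1: a=-1, c=M1/2=3/2, d=(M2−M1)/(6·1)=-1/2, b=Δ1−h1·(2M1+M2)/6=2
t_q=3/4 → seg 0, τ=3/4; S=2+-5/2·τ+0·τ²+1/6·τ³=25/128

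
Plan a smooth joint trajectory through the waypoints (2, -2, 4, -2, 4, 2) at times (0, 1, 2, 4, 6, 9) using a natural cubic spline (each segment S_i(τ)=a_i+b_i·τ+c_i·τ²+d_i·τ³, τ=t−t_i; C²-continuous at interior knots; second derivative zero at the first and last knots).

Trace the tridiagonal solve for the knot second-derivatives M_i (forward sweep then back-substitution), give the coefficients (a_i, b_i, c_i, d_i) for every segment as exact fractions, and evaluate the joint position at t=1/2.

Δ: Δ0=-4, Δ1=6, Δ2=-3, Δ3=3, Δ4=-2/3
row 1: diag=4, rhs=60; c'=1/4, d'=15
row 2: denom=6−1·1/4=23/4; d'=(-54−1·15)/(23/4)=-12
row 3: denom=8−2·8/23=168/23; d'=(36−2·-12)/(168/23)=115/14
row 4: denom=10−2·23/84=397/42; d'=(-22−2·115/14)/(397/42)=-1614/397
back: M4=-1614/397
back: M3=115/14−23/84·-1614/397=3703/397
back: M2=-12−8/23·3703/397=-6052/397
back: M1=15−1/4·-6052/397=7468/397
M: M0=0, M1=7468/397, M2=-6052/397, M3=3703/397, M4=-1614/397, M5=0
seg 0: a=2, c=M0/2=0, d=(M1−M0)/(6·1)=3734/1191, b=Δ0−h0·(2M0+M1)/6=-8498/1191
seg 1: a=-2, c=M1/2=3734/397, d=(M2−M1)/(6·1)=-6760/1191, b=Δ1−h1·(2M1+M2)/6=2704/1191
seg 2: a=4, c=M2/2=-3026/397, d=(M3−M2)/(6·2)=9755/4764, b=Δ2−h2·(2M2+M3)/6=4828/1191
seg 3: a=-2, c=M3/2=3703/794, d=(M4−M3)/(6·2)=-5317/4764, b=Δ3−h3·(2M3+M4)/6=-2219/1191
seg 4: a=4, c=M4/2=-807/397, d=(M5−M4)/(6·3)=269/1191, b=Δ4−h4·(2M4+M5)/6=4048/1191
t_q=1/2 → seg 0, τ=1/2; S=2+-8498/1191·τ+0·τ²+3734/1191·τ³=-1867/1588

  seg 0: a=2 b=-8498/1191 c=0 d=3734/1191
  seg 1: a=-2 b=2704/1191 c=3734/397 d=-6760/1191
  seg 2: a=4 b=4828/1191 c=-3026/397 d=9755/4764
  seg 3: a=-2 b=-2219/1191 c=3703/794 d=-5317/4764
  seg 4: a=4 b=4048/1191 c=-807/397 d=269/1191
S(1/2) = -1867/1588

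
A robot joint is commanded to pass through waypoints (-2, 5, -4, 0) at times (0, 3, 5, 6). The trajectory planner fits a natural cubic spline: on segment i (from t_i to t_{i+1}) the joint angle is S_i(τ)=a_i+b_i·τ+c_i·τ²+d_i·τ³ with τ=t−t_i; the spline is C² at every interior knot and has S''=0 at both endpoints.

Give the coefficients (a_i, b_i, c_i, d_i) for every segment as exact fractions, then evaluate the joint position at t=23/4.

Δ: Δ0=7/3, Δ1=-9/2, Δ2=4
row 1: diag=10, rhs=-41; c'=1/5, d'=-41/10
row 2: denom=6−2·1/5=28/5; d'=(51−2·-41/10)/(28/5)=74/7
back: M2=74/7
back: M1=-41/10−1/5·74/7=-87/14
M: M0=0, M1=-87/14, M2=74/7, M3=0
seg 0: a=-2, c=M0/2=0, d=(M1−M0)/(6·3)=-29/84, b=Δ0−h0·(2M0+M1)/6=457/84
seg 1: a=5, c=M1/2=-87/28, d=(M2−M1)/(6·2)=235/168, b=Δ1−h1·(2M1+M2)/6=-163/42
seg 2: a=-4, c=M2/2=37/7, d=(M3−M2)/(6·1)=-37/21, b=Δ2−h2·(2M2+M3)/6=10/21
t_q=23/4 → seg 2, τ=3/4; S=-4+10/21·τ+37/7·τ²+-37/21·τ³=-633/448

  seg 0: a=-2 b=457/84 c=0 d=-29/84
  seg 1: a=5 b=-163/42 c=-87/28 d=235/168
  seg 2: a=-4 b=10/21 c=37/7 d=-37/21
S(23/4) = -633/448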